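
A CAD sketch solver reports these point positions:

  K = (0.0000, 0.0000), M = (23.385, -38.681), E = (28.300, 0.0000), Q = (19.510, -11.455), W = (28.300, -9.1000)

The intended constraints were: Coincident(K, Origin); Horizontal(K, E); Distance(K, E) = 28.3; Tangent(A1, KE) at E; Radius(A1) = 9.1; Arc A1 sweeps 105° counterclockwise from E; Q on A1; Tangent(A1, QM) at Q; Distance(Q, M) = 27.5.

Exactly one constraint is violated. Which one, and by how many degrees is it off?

Tangent(A1, QM) at Q — off by 6.90°.

K = (0.00, 0.00) ✓; K.y = 0.00, E.y = 0.00 ✓; |KE| = 28.30 ✓; ∠(WE, EK) = 90.00° ✓; |WE| = 9.100 ✓; bearing(W→Q) − bearing(W→E) = 105.0° ✓; |WQ| = 9.100 ✓; ∠(WQ, QM) = 96.90° ✗; |QM| = 27.50 ✓.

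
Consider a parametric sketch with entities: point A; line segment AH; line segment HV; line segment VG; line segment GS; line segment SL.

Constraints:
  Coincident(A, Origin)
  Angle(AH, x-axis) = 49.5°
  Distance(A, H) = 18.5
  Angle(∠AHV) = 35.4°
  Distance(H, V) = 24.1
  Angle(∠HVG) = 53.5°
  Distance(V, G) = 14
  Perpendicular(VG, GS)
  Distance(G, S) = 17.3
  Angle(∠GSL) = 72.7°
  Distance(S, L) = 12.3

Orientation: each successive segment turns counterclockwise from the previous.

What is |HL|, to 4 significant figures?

13.37

A is at the origin; AH runs at 49.5° with length 18.5, so H = (12.01, 14.07). ∠AHV = 35.4° gives HV at -165.9° from the x-axis; with |HV| = 24.1, V = (-11.36, 8.196). ∠HVG = 53.5° gives VG at -39.40° from the x-axis; with |VG| = 14.0, G = (-0.5409, -0.6898). VG ⟂ GS, so GS runs at 50.60°; with |GS| = 17.3, S = (10.44, 12.68). ∠GSL = 72.7° gives SL at 157.9° from the x-axis; with |SL| = 12.3, L = (-0.9563, 17.31). Then |HL| = |L − H| = 13.37.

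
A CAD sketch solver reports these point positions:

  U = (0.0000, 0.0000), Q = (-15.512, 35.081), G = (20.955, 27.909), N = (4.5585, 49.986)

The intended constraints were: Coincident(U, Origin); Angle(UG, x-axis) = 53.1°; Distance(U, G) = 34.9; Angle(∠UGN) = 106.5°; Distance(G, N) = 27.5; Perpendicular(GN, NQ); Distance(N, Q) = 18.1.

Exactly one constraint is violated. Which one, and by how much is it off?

Distance(N, Q) = 18.1 — off by 6.90.

U = (0.00, 0.00) ✓; UG at 53.10° ✓; |UG| = 34.90 ✓; ∠UGN = 106.5° ✓; |GN| = 27.50 ✓; ∠(GN, NQ) = 90.00° ✓; |NQ| = 25.00 ✗.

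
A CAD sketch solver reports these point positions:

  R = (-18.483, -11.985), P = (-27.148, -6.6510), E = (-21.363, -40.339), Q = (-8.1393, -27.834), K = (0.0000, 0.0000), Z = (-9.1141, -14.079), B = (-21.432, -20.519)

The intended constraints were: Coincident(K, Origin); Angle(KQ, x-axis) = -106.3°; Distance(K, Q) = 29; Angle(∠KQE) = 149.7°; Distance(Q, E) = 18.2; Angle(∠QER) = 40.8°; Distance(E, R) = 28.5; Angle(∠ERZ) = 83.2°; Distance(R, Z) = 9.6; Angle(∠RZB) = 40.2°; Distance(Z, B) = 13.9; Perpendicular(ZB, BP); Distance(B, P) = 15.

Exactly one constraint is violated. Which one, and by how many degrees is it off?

Perpendicular(ZB, BP) — off by 5.20°.

K = (0.00, 0.00) ✓; KQ at -106.3° ✓; |KQ| = 29.00 ✓; ∠KQE = 149.7° ✓; |QE| = 18.20 ✓; ∠QER = 40.80° ✓; |ER| = 28.50 ✓; ∠ERZ = 83.20° ✓; |RZ| = 9.600 ✓; ∠RZB = 40.20° ✓; |ZB| = 13.90 ✓; ∠(ZB, BP) = 95.20° ✗; |BP| = 15.00 ✓.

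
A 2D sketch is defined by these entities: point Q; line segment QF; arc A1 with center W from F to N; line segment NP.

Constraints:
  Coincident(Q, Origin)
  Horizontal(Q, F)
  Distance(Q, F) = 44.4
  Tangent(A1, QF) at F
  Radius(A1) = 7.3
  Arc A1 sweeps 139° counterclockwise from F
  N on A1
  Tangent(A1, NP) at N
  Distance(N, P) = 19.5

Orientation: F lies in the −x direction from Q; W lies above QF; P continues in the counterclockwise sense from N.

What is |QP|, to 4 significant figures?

60.06

On A1, F sits at bearing -90° from W; a 139° counterclockwise sweep puts N at bearing 49°, so N = W + 7.3·(cos 49°, sin 49°) = (-39.61, 12.81). The tangent condition forces WN to be normal to NP, so NP runs along (−sin 49°, cos 49°); with |NP| = 19.5, P = (-54.33, 25.60). Then |QP| = |P − Q| = 60.06.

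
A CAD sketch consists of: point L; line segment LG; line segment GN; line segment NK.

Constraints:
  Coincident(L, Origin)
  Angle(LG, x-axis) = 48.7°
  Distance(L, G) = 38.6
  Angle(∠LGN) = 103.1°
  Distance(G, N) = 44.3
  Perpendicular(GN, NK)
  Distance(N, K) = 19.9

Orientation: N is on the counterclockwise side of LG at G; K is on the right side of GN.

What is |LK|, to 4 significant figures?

78.23

∠LGN = 103.1°, so GN runs at 48.7° + (180° − 103.1°) = 125.6° from the x-axis; with |GN| = 44.3, N = G + 44.3·(cos 125.6°, sin 125.6°) = (-0.3120, 65.02). The perpendicularity gives NK at right angles to GN; with |NK| = 19.9 on the right of GN, K = N + 19.9·(0.8131, 0.5821) = (15.87, 76.60). Then |LK| = |K − L| = 78.23.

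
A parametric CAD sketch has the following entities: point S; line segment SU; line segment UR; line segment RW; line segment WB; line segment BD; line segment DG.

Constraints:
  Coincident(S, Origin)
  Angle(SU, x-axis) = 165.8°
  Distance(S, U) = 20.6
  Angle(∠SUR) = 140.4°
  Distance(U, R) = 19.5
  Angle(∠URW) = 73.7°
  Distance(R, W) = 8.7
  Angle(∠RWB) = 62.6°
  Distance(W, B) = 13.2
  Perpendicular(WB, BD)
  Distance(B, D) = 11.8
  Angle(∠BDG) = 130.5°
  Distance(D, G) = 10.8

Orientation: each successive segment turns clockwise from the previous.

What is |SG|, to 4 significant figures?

47.62

S is at the origin; SU runs at 165.8° with length 20.6, so U = (-19.97, 5.053). ∠SUR = 140.4° gives UR at 126.2° from the x-axis; with |UR| = 19.5, R = (-31.49, 20.79). ∠URW = 73.7° gives RW at 19.90° from the x-axis; with |RW| = 8.7, W = (-23.31, 23.75). ∠RWB = 62.6° gives WB at -97.50° from the x-axis; with |WB| = 13.2, B = (-25.03, 10.66). The perpendicularity gives BD at right angles to WB, so BD runs at 172.5°; with |BD| = 11.8, D = (-36.73, 12.20). ∠BDG = 130.5° gives DG at 123.0° from the x-axis; with |DG| = 10.8, G = (-42.61, 21.26). Then |SG| = |G − S| = 47.62.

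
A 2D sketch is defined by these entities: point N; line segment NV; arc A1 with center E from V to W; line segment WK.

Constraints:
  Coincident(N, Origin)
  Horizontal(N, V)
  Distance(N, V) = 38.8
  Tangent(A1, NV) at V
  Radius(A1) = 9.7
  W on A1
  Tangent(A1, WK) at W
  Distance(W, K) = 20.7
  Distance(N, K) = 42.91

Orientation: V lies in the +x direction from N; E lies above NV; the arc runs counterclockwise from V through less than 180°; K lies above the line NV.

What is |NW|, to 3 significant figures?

48.3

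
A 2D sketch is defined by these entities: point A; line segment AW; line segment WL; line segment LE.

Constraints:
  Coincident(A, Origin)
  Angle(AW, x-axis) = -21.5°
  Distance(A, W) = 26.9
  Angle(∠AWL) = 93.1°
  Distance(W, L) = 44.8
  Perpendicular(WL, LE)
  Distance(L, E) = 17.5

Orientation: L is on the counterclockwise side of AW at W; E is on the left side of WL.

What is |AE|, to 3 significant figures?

47.2

A is at the origin; AW runs at -21.5° with length 26.9, so W = 26.9·(cos -21.5°, sin -21.5°) = (25.0, -9.86). ∠AWL = 93.1°, so WL runs at -21.5° + (180° − 93.1°) = 65.4° from the x-axis; with |WL| = 44.8, L = W + 44.8·(cos 65.4°, sin 65.4°) = (43.7, 30.9). WL is perpendicular to LE; with |LE| = 17.5 on the left of WL, E = L + 17.5·(-0.909, 0.416) = (27.8, 38.2). Then |AE| = |E − A| = 47.2.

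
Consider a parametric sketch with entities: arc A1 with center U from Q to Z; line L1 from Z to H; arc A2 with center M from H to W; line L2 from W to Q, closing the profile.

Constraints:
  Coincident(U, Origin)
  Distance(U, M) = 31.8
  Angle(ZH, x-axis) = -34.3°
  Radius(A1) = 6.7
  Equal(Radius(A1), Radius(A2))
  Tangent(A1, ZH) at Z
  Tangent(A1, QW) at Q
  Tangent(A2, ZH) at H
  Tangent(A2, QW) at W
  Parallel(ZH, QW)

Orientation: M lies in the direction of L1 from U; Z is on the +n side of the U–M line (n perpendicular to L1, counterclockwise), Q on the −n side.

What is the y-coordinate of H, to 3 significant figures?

-12.4

Tangency of A1 to both parallel lines with radius 6.7 puts Z and Q at U ± 6.7·n: Z = (3.78, 5.53), Q = (-3.78, -5.53). Equal radii place H and W the same way about M: H = M + 6.7·n = (30.0, -12.4), W = M − 6.7·n = (22.5, -23.5). So H.y = -12.4.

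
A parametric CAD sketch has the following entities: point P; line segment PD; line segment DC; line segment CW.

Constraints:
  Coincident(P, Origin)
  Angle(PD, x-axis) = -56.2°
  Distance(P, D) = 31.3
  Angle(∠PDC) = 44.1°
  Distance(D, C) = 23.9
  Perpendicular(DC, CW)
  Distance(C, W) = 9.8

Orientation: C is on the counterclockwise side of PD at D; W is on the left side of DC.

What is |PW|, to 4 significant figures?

12.07

∠PDC = 44.1°, so DC runs at -56.2° + (180° − 44.1°) = 79.70° from the x-axis; with |DC| = 23.9, C = D + 23.9·(cos 79.70°, sin 79.70°) = (21.69, -2.495). The perpendicularity gives CW at right angles to DC; with |CW| = 9.8 on the left of DC, W = C + 9.8·(-0.9839, 0.1788) = (12.04, -0.7427). Then |PW| = |W − P| = 12.07.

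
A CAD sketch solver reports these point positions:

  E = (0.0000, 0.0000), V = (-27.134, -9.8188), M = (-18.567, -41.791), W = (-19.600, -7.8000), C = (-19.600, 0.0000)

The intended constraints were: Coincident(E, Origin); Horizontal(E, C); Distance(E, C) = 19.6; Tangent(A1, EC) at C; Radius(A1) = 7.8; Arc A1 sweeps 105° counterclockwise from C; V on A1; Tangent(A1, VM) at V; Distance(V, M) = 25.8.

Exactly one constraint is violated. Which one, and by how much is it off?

Distance(V, M) = 25.8 — off by 7.30.

E = (0.00, 0.00) ✓; E.y = 0.00, C.y = 0.00 ✓; |EC| = 19.60 ✓; ∠(WC, CE) = 90.00° ✓; |WC| = 7.800 ✓; bearing(W→V) − bearing(W→C) = 105.0° ✓; |WV| = 7.800 ✓; ∠(WV, VM) = 90.00° ✓; |VM| = 33.10 ✗.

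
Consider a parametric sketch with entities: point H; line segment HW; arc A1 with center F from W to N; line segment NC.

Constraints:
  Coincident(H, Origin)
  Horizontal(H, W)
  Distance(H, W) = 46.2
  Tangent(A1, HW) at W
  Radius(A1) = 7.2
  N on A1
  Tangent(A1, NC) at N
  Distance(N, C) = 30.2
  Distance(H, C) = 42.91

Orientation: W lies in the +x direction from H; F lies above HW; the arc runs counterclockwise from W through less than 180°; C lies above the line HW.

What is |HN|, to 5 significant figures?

52.463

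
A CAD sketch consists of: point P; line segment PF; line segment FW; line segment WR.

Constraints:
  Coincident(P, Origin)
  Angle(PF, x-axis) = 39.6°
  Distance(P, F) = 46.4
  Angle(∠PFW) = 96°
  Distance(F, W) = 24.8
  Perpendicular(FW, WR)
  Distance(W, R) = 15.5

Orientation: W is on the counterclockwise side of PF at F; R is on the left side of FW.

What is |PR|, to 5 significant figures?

42.641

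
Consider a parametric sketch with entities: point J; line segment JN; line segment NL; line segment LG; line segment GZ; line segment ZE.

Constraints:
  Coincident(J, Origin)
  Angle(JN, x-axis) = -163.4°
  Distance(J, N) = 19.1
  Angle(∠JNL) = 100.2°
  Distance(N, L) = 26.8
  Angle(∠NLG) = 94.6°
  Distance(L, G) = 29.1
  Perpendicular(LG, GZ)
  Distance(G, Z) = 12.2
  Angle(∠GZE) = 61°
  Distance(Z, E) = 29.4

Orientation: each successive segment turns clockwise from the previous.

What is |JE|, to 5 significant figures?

36.045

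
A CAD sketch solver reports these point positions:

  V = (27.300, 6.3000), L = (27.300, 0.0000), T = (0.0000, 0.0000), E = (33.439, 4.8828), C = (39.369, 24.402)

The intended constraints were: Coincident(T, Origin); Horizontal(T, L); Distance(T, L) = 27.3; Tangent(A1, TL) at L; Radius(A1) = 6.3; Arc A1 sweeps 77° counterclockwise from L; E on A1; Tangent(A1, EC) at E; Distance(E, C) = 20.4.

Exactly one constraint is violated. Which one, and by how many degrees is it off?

Tangent(A1, EC) at E — off by 3.90°.

T = (0.00, 0.00) ✓; T.y = 0.00, L.y = 0.00 ✓; |TL| = 27.30 ✓; ∠(VL, LT) = 90.00° ✓; |VL| = 6.300 ✓; bearing(V→E) − bearing(V→L) = 77.00° ✓; |VE| = 6.300 ✓; ∠(VE, EC) = 93.90° ✗; |EC| = 20.40 ✓.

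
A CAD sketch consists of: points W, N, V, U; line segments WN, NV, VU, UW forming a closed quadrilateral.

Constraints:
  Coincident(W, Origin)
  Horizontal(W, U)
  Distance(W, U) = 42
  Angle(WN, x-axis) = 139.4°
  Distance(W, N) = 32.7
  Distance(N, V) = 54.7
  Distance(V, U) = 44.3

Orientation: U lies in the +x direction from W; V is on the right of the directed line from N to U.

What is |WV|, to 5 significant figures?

25.033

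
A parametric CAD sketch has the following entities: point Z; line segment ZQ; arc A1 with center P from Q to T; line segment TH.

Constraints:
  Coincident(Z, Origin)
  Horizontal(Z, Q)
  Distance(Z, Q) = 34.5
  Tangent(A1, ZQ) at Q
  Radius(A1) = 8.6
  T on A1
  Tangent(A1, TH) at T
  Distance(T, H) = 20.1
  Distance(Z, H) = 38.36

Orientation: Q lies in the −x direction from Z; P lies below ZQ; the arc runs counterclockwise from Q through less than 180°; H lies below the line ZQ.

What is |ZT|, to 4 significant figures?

43.01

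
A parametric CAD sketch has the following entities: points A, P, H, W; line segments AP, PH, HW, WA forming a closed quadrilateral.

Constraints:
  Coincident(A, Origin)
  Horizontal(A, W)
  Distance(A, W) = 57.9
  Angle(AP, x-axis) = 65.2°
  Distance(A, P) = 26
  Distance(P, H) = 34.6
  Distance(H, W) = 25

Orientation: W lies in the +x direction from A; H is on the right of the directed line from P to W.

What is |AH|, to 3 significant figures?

33.2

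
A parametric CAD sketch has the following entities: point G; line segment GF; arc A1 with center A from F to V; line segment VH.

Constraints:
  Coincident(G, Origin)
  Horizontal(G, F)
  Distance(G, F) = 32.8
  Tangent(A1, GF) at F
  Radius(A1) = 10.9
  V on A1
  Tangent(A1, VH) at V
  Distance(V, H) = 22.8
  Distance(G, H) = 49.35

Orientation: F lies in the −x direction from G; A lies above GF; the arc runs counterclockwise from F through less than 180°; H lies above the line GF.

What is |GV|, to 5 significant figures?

28.059

Checks: G.y = 0.00, F.y = 0.00 ✓; |AV| = 10.90 ✓; ∠(AV, VH) = 90.00° ✓; |VH| = 22.80 ✓; |GH| = 49.35 ✓.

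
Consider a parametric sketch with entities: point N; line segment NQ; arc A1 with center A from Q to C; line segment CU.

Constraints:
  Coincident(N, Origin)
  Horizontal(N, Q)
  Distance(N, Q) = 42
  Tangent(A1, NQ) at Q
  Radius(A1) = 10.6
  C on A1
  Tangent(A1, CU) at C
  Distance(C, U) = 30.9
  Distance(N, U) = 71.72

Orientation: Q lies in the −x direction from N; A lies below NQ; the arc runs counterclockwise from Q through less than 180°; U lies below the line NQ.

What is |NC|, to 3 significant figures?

52.6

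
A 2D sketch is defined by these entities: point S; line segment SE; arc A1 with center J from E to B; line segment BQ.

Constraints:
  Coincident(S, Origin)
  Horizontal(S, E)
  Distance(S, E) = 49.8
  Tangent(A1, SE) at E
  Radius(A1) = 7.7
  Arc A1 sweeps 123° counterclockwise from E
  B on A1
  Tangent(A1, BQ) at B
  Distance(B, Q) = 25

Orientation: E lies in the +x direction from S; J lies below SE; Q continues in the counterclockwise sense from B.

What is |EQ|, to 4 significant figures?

33.63

On A1, E sits at bearing 90° from J; a 123° counterclockwise sweep puts B at bearing 213°, so B = J + 7.7·(cos 213°, sin 213°) = (43.34, -11.89). Tangency of A1 to BQ means the radius JB is perpendicular to BQ, so BQ runs along (−sin 213°, cos 213°); with |BQ| = 25.0, Q = (56.96, -32.86). Then |EQ| = |Q − E| = 33.63.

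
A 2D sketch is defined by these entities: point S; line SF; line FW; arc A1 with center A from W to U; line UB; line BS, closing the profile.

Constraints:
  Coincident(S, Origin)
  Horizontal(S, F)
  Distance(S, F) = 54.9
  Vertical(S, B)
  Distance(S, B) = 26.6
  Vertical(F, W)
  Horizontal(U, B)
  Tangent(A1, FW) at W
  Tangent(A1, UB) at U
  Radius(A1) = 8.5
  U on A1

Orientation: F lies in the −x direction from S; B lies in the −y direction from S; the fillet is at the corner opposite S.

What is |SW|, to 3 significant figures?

57.8

S is at the origin; SF is horizontal with |SF| = 54.9 and F on the −x side, so F = (-54.9, 0.00). SB is vertical with |SB| = 26.6 and B on the −y side, so B = (0.00, -26.6). The virtual corner opposite S is at (-54.9, -26.6). The tangent condition forces AW to be normal to FW and tangency of A1 to UB means the radius AU is perpendicular to UB, with radius 8.5, so the center A sits 8.5 in from both sides at A = (-46.4, -18.1). That places the tangent points at W = (-54.9, -18.1) on FW and U = (-46.4, -26.6) on UB. Then |SW| = |W − S| = 57.8.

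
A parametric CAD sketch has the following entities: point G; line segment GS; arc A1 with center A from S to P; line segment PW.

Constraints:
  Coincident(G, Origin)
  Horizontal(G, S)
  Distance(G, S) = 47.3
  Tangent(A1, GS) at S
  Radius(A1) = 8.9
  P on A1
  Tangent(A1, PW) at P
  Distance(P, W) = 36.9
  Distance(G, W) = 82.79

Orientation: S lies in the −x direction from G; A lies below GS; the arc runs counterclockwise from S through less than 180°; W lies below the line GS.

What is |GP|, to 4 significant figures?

54.84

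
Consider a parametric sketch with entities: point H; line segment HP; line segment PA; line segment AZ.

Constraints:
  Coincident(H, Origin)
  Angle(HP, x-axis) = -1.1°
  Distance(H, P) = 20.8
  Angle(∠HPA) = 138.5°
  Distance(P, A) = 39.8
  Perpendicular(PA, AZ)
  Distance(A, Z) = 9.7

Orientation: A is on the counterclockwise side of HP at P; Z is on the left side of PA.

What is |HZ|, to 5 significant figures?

55.529

H is at the origin; HP runs at -1.1° with length 20.8, so P = 20.8·(cos -1.1°, sin -1.1°) = (20.796, -0.39931). ∠HPA = 138.5°, so PA runs at -1.1° + (180° − 138.5°) = 40.400° from the x-axis; with |PA| = 39.8, A = P + 39.8·(cos 40.400°, sin 40.400°) = (51.105, 25.396). The perpendicularity gives AZ at right angles to PA; with |AZ| = 9.7 on the left of PA, Z = A + 9.7·(-0.64812, 0.76154) = (44.819, 32.783). Then |HZ| = |Z − H| = 55.529.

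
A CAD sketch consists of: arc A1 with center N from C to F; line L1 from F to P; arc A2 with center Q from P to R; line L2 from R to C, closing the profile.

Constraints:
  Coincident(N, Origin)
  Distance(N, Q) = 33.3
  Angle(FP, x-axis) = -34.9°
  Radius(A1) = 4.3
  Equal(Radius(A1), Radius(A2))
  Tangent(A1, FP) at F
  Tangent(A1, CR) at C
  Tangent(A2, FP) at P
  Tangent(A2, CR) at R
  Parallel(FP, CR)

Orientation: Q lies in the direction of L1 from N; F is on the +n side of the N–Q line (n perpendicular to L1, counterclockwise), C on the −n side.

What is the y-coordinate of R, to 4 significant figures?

-22.58

The slot axis is L1's direction at -34.9°, so u = (cos -34.9°, sin -34.9°) = (0.8202, -0.5721) and n = (−sin -34.9°, cos -34.9°) = (0.5721, 0.8202). N is at the origin and Q lies 33.3 along u from N, so Q = 33.3·u = (27.31, -19.05). Tangency of A1 to both parallel lines with radius 4.3 puts F and C at N ± 4.3·n: F = (2.460, 3.527), C = (-2.460, -3.527). Equal radii place P and R the same way about Q: P = Q + 4.3·n = (29.77, -15.53), R = Q − 4.3·n = (24.85, -22.58). So R.y = -22.58.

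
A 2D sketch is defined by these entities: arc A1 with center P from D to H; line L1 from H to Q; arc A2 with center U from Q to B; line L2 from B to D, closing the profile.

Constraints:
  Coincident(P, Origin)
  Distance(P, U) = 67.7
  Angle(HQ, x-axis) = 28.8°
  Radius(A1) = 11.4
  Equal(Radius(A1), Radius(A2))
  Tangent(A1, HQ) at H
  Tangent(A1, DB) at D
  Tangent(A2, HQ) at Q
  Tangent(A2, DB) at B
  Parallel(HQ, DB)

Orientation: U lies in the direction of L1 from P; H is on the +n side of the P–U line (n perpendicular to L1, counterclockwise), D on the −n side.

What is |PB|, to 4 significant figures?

68.65

The slot axis is L1's direction at 28.8°, so u = (cos 28.8°, sin 28.8°) = (0.8763, 0.4818) and n = (−sin 28.8°, cos 28.8°) = (-0.4818, 0.8763). P is at the origin and U lies 67.7 along u from P, so U = 67.7·u = (59.33, 32.61). Tangency of A1 to both parallel lines with radius 11.4 puts H and D at P ± 11.4·n: H = (-5.492, 9.990), D = (5.492, -9.990). Equal radii place Q and B the same way about U: Q = U + 11.4·n = (53.83, 42.60), B = U − 11.4·n = (64.82, 22.62). Then |PB| = |B − P| = 68.65.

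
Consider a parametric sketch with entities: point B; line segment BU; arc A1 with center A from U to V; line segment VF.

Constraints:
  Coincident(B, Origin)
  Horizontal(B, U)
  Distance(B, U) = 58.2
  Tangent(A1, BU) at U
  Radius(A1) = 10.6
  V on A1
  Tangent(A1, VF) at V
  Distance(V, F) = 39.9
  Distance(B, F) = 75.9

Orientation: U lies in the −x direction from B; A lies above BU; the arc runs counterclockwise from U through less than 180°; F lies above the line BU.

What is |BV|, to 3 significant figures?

49.4

Checks: |AV| = 10.60 ✓; ∠(AV, VF) = 90.00° ✓; |VF| = 39.90 ✓; |BF| = 75.90 ✓.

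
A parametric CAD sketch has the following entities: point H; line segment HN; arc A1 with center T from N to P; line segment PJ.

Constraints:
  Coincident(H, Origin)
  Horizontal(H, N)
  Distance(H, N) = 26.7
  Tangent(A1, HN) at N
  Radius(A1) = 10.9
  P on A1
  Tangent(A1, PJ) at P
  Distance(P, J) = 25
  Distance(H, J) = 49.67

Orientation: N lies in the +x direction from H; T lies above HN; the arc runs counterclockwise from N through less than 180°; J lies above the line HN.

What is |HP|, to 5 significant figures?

39.594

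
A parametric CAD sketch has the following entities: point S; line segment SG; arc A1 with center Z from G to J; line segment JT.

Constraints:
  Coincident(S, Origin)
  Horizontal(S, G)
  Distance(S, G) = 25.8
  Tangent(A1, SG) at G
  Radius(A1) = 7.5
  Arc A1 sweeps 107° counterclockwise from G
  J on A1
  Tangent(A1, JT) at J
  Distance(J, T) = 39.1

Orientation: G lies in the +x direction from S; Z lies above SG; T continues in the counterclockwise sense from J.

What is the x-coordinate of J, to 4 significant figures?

32.97

S is at the origin; S and G share the same y with |SG| = 25.8 and G on the +x side, so G = (25.80, 0.000). The tangent condition forces ZG to be normal to SG, so Z = G + (0, 7.5) = (25.80, 7.500). On A1, G sits at bearing -90° from Z; a 107° counterclockwise sweep puts J at bearing 17°, so J = Z + 7.5·(cos 17°, sin 17°) = (32.97, 9.693). So J.x = 32.97.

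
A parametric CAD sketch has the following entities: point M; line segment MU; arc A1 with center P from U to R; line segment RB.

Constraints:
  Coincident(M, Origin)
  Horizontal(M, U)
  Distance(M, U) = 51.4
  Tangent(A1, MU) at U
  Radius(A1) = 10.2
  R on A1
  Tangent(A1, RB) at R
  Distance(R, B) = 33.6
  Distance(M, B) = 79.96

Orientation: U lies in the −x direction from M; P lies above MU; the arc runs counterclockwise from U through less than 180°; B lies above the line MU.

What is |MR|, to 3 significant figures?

47.8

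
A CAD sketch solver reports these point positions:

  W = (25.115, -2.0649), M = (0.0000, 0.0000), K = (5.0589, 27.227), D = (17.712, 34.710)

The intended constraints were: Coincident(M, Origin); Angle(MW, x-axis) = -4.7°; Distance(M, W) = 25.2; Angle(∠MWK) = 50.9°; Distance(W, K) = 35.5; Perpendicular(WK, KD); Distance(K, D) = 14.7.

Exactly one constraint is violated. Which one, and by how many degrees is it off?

Perpendicular(WK, KD) — off by 3.80°.

M = (0.00, 0.00) ✓; MW at -4.700° ✓; |MW| = 25.20 ✓; ∠MWK = 50.90° ✓; |WK| = 35.50 ✓; ∠(WK, KD) = 93.80° ✗; |KD| = 14.70 ✓.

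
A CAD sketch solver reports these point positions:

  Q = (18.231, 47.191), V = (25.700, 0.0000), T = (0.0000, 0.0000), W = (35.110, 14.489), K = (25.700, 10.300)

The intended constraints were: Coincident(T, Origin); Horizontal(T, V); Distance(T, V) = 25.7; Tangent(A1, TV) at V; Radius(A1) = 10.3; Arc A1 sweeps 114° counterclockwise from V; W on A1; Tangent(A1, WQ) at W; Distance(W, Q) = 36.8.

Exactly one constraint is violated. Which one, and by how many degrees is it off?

Tangent(A1, WQ) at W — off by 3.30°.

T = (0.00, 0.00) ✓; T.y = 0.00, V.y = 0.00 ✓; |TV| = 25.70 ✓; ∠(KV, VT) = 90.00° ✓; |KV| = 10.30 ✓; bearing(K→W) − bearing(K→V) = 114.0° ✓; |KW| = 10.30 ✓; ∠(KW, WQ) = 86.70° ✗; |WQ| = 36.80 ✓.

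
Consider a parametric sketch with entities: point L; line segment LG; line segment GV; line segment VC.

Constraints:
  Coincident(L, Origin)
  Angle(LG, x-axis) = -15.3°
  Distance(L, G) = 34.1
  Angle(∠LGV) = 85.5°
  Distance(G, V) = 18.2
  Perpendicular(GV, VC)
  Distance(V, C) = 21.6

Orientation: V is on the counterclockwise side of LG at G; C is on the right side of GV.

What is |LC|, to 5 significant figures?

57.722

L is at the origin; LG runs at -15.3° with length 34.1, so G = 34.1·(cos -15.3°, sin -15.3°) = (32.891, -8.9981). ∠LGV = 85.5°, so GV runs at -15.3° + (180° − 85.5°) = 79.200° from the x-axis; with |GV| = 18.2, V = G + 18.2·(cos 79.200°, sin 79.200°) = (36.302, 8.8796). The perpendicularity gives VC at right angles to GV; with |VC| = 21.6 on the right of GV, C = V + 21.6·(0.98229, -0.18738) = (57.519, 4.8321). Then |LC| = |C − L| = 57.722.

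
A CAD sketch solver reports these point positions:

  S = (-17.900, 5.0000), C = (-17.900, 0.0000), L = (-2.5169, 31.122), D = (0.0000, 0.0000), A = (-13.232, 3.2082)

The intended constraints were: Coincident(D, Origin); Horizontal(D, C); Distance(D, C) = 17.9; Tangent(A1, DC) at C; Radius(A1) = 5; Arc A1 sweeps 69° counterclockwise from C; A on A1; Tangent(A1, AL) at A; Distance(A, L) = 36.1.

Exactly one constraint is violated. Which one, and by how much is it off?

Distance(A, L) = 36.1 — off by 6.20.

D = (0.00, 0.00) ✓; D.y = 0.00, C.y = 0.00 ✓; |DC| = 17.90 ✓; ∠(SC, CD) = 90.00° ✓; |SC| = 5.000 ✓; bearing(S→A) − bearing(S→C) = 69.00° ✓; |SA| = 5.000 ✓; ∠(SA, AL) = 90.00° ✓; |AL| = 29.90 ✗.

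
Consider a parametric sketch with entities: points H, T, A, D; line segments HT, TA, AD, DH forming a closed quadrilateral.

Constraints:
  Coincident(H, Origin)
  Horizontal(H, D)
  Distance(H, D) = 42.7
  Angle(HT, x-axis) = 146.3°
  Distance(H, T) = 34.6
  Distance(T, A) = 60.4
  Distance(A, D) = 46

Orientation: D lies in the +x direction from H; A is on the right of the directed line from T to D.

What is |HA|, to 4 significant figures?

30.17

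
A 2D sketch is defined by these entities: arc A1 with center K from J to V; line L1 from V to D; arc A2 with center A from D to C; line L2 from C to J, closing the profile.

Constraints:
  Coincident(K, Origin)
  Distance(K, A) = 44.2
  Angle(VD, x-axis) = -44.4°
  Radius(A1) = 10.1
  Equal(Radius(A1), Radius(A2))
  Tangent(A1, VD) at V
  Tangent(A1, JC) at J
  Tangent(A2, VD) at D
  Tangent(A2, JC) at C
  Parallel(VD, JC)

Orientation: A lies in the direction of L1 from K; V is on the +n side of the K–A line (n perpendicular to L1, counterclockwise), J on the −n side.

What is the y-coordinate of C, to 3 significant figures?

-38.1

The slot axis is L1's direction at -44.4°, so u = (cos -44.4°, sin -44.4°) = (0.714, -0.700) and n = (−sin -44.4°, cos -44.4°) = (0.700, 0.714). K is at the origin and A lies 44.2 along u from K, so A = 44.2·u = (31.6, -30.9). Tangency of A1 to both parallel lines with radius 10.1 puts V and J at K ± 10.1·n: V = (7.07, 7.22), J = (-7.07, -7.22). Equal radii place D and C the same way about A: D = A + 10.1·n = (38.6, -23.7), C = A − 10.1·n = (24.5, -38.1). So C.y = -38.1.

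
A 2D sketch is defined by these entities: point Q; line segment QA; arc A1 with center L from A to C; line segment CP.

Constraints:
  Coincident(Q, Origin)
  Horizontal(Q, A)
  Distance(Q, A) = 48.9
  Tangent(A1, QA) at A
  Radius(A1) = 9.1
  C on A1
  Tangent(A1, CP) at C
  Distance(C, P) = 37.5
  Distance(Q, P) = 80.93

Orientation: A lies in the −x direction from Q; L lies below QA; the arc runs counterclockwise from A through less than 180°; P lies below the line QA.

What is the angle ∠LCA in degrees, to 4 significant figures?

54.09°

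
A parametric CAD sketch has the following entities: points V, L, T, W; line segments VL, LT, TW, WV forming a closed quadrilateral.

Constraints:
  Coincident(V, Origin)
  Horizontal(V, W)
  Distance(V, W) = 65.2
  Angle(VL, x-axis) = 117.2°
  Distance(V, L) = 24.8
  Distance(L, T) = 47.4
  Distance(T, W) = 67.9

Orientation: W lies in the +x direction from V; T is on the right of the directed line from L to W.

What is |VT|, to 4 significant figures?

23.61

Checks: |LT| = 47.40 ✓; |TW| = 67.90 ✓.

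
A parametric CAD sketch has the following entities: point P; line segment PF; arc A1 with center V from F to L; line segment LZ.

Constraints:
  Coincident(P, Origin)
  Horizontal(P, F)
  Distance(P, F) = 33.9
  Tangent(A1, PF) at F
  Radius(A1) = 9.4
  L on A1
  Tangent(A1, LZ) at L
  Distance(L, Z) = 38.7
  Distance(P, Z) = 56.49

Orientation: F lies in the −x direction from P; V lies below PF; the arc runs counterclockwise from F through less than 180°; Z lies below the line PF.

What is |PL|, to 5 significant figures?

44.537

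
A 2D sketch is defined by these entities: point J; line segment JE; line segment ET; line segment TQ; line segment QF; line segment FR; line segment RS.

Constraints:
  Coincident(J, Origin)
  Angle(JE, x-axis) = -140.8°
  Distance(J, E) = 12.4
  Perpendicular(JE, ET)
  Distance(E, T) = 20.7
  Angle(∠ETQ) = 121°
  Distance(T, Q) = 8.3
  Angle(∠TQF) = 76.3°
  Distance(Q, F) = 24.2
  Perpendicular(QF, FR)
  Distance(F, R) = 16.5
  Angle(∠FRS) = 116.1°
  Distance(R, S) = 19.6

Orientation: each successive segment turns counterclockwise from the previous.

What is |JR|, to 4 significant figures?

14.17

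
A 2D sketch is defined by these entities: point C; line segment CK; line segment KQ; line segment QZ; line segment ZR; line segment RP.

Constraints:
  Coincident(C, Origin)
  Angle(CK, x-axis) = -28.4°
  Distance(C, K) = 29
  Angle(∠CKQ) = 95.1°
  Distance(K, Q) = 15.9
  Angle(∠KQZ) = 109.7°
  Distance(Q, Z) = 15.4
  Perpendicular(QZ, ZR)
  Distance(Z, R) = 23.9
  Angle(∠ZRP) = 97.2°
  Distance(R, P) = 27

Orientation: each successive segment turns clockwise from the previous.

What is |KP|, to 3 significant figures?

13.7

C is at the origin; CK runs at -28.4° with length 29.0, so K = (25.5, -13.8). ∠CKQ = 95.1° gives KQ at -113° from the x-axis; with |KQ| = 15.9, Q = (19.2, -28.4). ∠KQZ = 109.7° gives QZ at 176° from the x-axis; with |QZ| = 15.4, Z = (3.85, -27.4). The perpendicularity gives ZR at right angles to QZ, so ZR runs at 86.4°; with |ZR| = 23.9, R = (5.35, -3.58). ∠ZRP = 97.2° gives RP at 3.60° from the x-axis; with |RP| = 27.0, P = (32.3, -1.88). Then |KP| = |P − K| = 13.7.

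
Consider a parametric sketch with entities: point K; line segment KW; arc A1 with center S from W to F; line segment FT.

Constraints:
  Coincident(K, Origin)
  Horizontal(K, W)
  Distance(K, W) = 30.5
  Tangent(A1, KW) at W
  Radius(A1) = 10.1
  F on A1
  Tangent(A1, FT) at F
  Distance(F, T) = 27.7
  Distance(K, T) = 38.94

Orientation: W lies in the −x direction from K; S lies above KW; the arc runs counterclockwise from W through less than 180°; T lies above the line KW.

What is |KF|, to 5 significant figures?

22.183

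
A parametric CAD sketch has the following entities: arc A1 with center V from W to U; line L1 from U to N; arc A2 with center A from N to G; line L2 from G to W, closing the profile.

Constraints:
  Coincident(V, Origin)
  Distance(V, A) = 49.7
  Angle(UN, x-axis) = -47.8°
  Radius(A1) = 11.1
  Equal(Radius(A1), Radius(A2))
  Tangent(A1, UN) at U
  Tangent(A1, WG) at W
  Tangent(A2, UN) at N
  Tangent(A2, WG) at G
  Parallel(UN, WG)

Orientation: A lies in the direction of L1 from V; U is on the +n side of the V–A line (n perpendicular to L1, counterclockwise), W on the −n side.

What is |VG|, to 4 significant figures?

50.92

The slot axis is L1's direction at -47.8°, so u = (cos -47.8°, sin -47.8°) = (0.6717, -0.7408) and n = (−sin -47.8°, cos -47.8°) = (0.7408, 0.6717). V is at the origin and A lies 49.7 along u from V, so A = 49.7·u = (33.38, -36.82). Tangency of A1 to both parallel lines with radius 11.1 puts U and W at V ± 11.1·n: U = (8.223, 7.456), W = (-8.223, -7.456). Equal radii place N and G the same way about A: N = A + 11.1·n = (41.61, -29.36), G = A − 11.1·n = (25.16, -44.27). Then |VG| = |G − V| = 50.92.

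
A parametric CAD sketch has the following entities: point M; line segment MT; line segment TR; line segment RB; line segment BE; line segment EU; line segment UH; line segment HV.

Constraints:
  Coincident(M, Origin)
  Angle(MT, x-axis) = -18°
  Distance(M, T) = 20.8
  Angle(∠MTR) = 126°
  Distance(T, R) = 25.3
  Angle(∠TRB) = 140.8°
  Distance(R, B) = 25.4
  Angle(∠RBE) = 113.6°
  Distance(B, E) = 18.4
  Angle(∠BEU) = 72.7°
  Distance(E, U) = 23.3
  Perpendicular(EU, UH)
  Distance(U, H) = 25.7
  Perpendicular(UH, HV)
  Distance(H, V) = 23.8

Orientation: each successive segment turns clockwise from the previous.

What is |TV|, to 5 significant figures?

55.825

M is at the origin; MT runs at -18.0° with length 20.8, so T = (19.782, -6.4276). ∠MTR = 126.0° gives TR at -72.000° from the x-axis; with |TR| = 25.3, R = (27.600, -30.489). ∠TRB = 140.8° gives RB at -111.20° from the x-axis; with |RB| = 25.4, B = (18.415, -54.170). ∠RBE = 113.6° gives BE at -177.60° from the x-axis; with |BE| = 18.4, E = (0.030981, -54.941). ∠BEU = 72.7° gives EU at 75.100° from the x-axis; with |EU| = 23.3, U = (6.0222, -32.424). The perpendicularity gives UH at right angles to EU, so UH runs at -14.900°; with |UH| = 25.7, H = (30.858, -39.033). UH is perpendicular to HV, so HV runs at -104.90°; with |HV| = 23.8, V = (24.738, -62.032). Then |TV| = |V − T| = 55.825.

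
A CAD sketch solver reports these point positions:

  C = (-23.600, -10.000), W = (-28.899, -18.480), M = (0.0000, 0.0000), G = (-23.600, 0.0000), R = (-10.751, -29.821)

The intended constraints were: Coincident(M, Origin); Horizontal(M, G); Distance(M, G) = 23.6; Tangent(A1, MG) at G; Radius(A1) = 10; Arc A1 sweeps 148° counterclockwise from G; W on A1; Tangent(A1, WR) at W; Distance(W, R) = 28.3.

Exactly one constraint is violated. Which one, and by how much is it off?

Distance(W, R) = 28.3 — off by 6.90.

M = (0.00, 0.00) ✓; M.y = 0.00, G.y = 0.00 ✓; |MG| = 23.60 ✓; ∠(CG, GM) = 90.00° ✓; |CG| = 10.00 ✓; bearing(C→W) − bearing(C→G) = 148.0° ✓; |CW| = 9.999 ✓; ∠(CW, WR) = 90.00° ✓; |WR| = 21.40 ✗.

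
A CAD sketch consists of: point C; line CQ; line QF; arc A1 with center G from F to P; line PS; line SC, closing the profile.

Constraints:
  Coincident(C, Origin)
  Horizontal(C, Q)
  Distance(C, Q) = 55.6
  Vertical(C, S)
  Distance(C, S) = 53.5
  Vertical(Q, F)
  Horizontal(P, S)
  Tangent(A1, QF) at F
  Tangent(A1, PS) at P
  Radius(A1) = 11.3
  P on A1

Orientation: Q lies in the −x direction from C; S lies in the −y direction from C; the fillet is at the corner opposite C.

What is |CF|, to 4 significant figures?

69.80

The virtual corner opposite C is at (-55.60, -53.50). Tangency of A1 to QF means the radius GF is perpendicular to QF and A1 meets PS tangentially, so GP is at right angles to PS, with radius 11.3, so the center G sits 11.3 in from both sides at G = (-44.30, -42.20). That places the tangent points at F = (-55.60, -42.20) on QF and P = (-44.30, -53.50) on PS. Then |CF| = |F − C| = 69.80.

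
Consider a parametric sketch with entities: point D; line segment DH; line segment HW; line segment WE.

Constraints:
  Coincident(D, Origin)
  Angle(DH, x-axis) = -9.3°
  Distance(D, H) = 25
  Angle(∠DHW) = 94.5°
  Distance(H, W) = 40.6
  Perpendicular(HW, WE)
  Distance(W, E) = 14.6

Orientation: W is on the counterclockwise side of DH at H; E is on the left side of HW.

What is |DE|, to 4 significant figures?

43.80

D is at the origin; DH runs at -9.3° with length 25.0, so H = 25.0·(cos -9.3°, sin -9.3°) = (24.67, -4.040). ∠DHW = 94.5°, so HW runs at -9.3° + (180° − 94.5°) = 76.20° from the x-axis; with |HW| = 40.6, W = H + 40.6·(cos 76.20°, sin 76.20°) = (34.36, 35.39). HW ⟂ WE; with |WE| = 14.6 on the left of HW, E = W + 14.6·(-0.9711, 0.2385) = (20.18, 38.87). Then |DE| = |E − D| = 43.80.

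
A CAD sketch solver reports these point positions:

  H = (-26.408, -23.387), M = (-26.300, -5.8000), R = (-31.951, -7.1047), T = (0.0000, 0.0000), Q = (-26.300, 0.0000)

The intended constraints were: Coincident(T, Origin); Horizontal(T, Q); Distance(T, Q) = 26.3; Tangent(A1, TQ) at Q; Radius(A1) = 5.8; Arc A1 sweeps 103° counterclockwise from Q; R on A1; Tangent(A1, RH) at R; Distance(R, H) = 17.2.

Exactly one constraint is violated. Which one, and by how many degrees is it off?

Tangent(A1, RH) at R — off by 5.80°.

T = (0.00, 0.00) ✓; T.y = 0.00, Q.y = 0.00 ✓; |TQ| = 26.30 ✓; ∠(MQ, QT) = 90.00° ✓; |MQ| = 5.800 ✓; bearing(M→R) − bearing(M→Q) = 103.0° ✓; |MR| = 5.800 ✓; ∠(MR, RH) = 84.20° ✗; |RH| = 17.20 ✓.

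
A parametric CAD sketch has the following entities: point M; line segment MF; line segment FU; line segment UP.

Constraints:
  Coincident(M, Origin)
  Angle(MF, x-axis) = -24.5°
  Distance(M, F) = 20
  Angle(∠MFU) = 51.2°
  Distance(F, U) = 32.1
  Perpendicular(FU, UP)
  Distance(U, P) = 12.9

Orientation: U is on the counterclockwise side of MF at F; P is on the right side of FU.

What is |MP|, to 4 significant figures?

34.56

M is at the origin; MF runs at -24.5° with length 20.0, so F = 20.0·(cos -24.5°, sin -24.5°) = (18.20, -8.294). ∠MFU = 51.2°, so FU runs at -24.5° + (180° − 51.2°) = 104.3° from the x-axis; with |FU| = 32.1, U = F + 32.1·(cos 104.3°, sin 104.3°) = (10.27, 22.81). FU is perpendicular to UP; with |UP| = 12.9 on the right of FU, P = U + 12.9·(0.9690, 0.2470) = (22.77, 26.00). Then |MP| = |P − M| = 34.56.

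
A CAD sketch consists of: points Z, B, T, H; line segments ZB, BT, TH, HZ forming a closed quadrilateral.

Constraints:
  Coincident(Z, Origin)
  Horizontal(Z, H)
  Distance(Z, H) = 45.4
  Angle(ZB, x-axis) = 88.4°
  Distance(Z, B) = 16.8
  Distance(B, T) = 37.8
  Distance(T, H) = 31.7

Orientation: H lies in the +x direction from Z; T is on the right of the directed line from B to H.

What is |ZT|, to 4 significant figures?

24.68

Checks: |BT| = 37.80 ✓; |TH| = 31.70 ✓.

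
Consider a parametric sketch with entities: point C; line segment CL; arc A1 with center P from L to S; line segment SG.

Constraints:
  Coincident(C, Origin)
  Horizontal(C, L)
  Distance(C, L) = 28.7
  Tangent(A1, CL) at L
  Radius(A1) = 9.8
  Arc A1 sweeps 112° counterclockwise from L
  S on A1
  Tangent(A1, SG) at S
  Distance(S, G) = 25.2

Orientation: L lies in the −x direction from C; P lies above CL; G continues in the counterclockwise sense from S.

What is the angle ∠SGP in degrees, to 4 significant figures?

21.25°

On A1, L sits at bearing -90° from P; a 112° counterclockwise sweep puts S at bearing 22°, so S = P + 9.8·(cos 22°, sin 22°) = (-19.61, 13.47). The tangent condition forces PS to be normal to SG, so SG runs along (−sin 22°, cos 22°); with |SG| = 25.2, G = (-29.05, 36.84). Then cos ∠SGP = GS·GP / (|GS||GP|), giving 21.25°.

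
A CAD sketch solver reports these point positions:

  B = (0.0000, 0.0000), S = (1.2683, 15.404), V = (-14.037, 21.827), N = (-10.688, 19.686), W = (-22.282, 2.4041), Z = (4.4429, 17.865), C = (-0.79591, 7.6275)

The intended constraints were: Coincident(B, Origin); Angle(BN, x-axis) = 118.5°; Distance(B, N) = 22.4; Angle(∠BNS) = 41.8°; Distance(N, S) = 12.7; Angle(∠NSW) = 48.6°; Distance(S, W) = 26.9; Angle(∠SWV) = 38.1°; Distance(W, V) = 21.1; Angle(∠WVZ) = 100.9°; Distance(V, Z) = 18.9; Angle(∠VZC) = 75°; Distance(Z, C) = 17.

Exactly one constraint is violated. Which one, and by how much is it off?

Distance(Z, C) = 17 — off by 5.50.

B = (0.00, 0.00) ✓; BN at 118.5° ✓; |BN| = 22.40 ✓; ∠BNS = 41.80° ✓; |NS| = 12.70 ✓; ∠NSW = 48.60° ✓; |SW| = 26.90 ✓; ∠SWV = 38.10° ✓; |WV| = 21.10 ✓; ∠WVZ = 100.9° ✓; |VZ| = 18.90 ✓; ∠VZC = 75.00° ✓; |ZC| = 11.50 ✗.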